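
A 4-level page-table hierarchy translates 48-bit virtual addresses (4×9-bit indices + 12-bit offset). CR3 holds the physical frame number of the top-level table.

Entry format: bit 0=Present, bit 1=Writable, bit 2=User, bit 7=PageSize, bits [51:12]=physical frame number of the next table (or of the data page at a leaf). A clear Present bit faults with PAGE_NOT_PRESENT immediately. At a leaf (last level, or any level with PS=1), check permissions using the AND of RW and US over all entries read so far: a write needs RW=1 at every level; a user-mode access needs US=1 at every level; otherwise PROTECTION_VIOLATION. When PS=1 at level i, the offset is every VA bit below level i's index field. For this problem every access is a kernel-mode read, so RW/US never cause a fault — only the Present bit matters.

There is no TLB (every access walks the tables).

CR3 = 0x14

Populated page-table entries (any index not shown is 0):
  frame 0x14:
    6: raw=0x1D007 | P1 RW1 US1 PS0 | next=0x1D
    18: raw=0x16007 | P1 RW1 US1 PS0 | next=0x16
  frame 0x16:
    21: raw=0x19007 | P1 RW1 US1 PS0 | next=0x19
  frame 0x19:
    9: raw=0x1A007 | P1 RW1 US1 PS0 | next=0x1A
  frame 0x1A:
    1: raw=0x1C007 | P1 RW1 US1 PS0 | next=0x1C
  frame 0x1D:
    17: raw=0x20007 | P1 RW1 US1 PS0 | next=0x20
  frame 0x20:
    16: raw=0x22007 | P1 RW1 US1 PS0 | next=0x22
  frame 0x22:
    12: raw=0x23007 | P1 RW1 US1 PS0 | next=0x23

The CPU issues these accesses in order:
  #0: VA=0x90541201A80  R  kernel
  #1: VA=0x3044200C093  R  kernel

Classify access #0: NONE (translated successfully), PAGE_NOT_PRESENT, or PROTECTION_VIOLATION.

Trace:
#0 VA=0x90541201A80 (r,kernel):
  L0: frame=0x14 idx=18 entry=0x16007 [P=1 RW=1 US=1 PS=0]
  L1: frame=0x16 idx=21 entry=0x19007 [P=1 RW=1 US=1 PS=0]
  L2: frame=0x19 idx=9 entry=0x1A007 [P=1 RW=1 US=1 PS=0]
  L3: frame=0x1A idx=1 entry=0x1C007 [P=1 RW=1 US=1 PS=0]
  ✓ 0x1CA80  — 4 lookups
#1 VA=0x3044200C093 (r,kernel):
  L0: frame=0x14 idx=6 entry=0x1D007 [P=1 RW=1 US=1 PS=0]
  L1: frame=0x1D idx=17 entry=0x20007 [P=1 RW=1 US=1 PS=0]
  L2: frame=0x20 idx=16 entry=0x22007 [P=1 RW=1 US=1 PS=0]
  L3: frame=0x22 idx=12 entry=0x23007 [P=1 RW=1 US=1 PS=0]
  ✓ 0x23093  — 4 lookups

Access #0 fault: NONE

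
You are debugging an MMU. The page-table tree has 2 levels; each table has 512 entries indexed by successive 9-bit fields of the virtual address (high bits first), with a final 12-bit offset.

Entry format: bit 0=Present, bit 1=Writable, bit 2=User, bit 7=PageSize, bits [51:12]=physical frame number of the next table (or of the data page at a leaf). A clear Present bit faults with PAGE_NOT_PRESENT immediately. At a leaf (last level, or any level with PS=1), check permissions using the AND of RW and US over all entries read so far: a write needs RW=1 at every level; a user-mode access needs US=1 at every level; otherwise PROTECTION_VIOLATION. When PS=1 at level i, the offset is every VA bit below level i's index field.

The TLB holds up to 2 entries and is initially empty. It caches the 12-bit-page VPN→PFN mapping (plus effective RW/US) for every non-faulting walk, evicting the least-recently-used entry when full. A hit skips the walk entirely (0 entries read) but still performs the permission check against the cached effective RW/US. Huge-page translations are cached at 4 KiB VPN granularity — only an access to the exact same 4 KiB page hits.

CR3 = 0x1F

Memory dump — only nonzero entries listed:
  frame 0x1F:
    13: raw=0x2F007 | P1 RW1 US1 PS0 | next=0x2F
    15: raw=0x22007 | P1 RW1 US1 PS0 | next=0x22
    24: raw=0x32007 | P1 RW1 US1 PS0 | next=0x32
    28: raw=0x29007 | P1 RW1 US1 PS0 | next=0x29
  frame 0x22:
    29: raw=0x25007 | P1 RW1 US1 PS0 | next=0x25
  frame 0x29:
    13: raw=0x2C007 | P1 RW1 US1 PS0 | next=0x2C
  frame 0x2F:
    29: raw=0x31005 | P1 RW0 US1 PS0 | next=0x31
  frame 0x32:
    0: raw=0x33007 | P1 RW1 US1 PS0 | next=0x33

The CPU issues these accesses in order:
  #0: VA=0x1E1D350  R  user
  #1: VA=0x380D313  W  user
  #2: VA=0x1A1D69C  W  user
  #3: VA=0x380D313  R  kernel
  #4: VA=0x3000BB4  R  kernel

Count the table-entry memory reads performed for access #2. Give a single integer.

Walk each access:
#0 VA=0x1E1D350 (r,user):
  L0: frame=0x1F idx=15 entry=0x22007 [P=1 RW=1 US=1 PS=0]
  L1: frame=0x22 idx=29 entry=0x25007 [P=1 RW=1 US=1 PS=0]
  ⇒ phys 0x25350  [2 reads]
#1 VA=0x380D313 (w,user):
  L0: frame=0x1F idx=28 entry=0x29007 [P=1 RW=1 US=1 PS=0]
  L1: frame=0x29 idx=13 entry=0x2C007 [P=1 RW=1 US=1 PS=0]
  ⇒ phys 0x2C313  [2 reads]
#2 VA=0x1A1D69C (w,user):
  L0: frame=0x1F idx=13 entry=0x2F007 [P=1 RW=1 US=1 PS=0]
  L1: frame=0x2F idx=29 entry=0x31005 [P=1 RW=0 US=1 PS=0]
  → PROTECTION_VIOLATION  (2 entries read)
#3 VA=0x380D313 (r,kernel):
  TLB hit vpn=0x380D → PA=0x2C313
#4 VA=0x3000BB4 (r,kernel):
  L0: frame=0x1F idx=24 entry=0x32007 [P=1 RW=1 US=1 PS=0]
  L1: frame=0x32 idx=0 entry=0x33007 [P=1 RW=1 US=1 PS=0]
  ⇒ phys 0x33BB4  [2 reads]

Entries read for #2: 2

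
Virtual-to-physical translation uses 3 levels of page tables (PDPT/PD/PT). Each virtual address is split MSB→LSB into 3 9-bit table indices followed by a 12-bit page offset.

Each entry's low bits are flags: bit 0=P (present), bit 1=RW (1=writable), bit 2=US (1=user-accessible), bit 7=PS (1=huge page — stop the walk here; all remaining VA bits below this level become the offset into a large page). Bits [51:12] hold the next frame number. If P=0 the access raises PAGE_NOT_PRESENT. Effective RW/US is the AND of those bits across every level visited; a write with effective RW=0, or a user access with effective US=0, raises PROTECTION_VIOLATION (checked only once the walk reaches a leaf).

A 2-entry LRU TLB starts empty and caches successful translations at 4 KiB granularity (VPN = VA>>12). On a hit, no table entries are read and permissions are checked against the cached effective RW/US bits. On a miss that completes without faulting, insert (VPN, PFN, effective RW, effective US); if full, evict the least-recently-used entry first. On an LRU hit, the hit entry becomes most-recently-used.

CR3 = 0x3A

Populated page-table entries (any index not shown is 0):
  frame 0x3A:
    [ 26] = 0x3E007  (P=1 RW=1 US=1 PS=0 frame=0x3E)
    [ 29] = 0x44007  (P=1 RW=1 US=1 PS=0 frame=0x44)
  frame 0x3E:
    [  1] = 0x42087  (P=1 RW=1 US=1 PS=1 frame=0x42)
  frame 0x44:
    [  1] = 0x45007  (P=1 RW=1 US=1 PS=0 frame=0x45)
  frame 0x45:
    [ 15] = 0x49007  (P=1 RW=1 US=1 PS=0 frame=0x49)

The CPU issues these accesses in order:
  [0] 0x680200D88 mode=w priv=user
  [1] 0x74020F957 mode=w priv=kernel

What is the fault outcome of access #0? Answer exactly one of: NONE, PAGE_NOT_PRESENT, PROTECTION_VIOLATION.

Walk each access:
#0 VA=0x680200D88 (w,user):
  lvl0: tbl 0x3A, slot 26 ⇒ 0x3E007 (P1/RW1/US1/PS0)
  lvl1: tbl 0x3E, slot 1 ⇒ 0x42087 (P1/RW1/US1/PS1)
  → PA=0x42D88 (huge @L1)  (2 entries read)
#1 VA=0x74020F957 (w,kernel):
  lvl0: tbl 0x3A, slot 29 ⇒ 0x44007 (P1/RW1/US1/PS0)
  lvl1: tbl 0x44, slot 1 ⇒ 0x45007 (P1/RW1/US1/PS0)
  lvl2: tbl 0x45, slot 15 ⇒ 0x49007 (P1/RW1/US1/PS0)
  → PA=0x49957  (3 entries read)

Access #0 fault: NONE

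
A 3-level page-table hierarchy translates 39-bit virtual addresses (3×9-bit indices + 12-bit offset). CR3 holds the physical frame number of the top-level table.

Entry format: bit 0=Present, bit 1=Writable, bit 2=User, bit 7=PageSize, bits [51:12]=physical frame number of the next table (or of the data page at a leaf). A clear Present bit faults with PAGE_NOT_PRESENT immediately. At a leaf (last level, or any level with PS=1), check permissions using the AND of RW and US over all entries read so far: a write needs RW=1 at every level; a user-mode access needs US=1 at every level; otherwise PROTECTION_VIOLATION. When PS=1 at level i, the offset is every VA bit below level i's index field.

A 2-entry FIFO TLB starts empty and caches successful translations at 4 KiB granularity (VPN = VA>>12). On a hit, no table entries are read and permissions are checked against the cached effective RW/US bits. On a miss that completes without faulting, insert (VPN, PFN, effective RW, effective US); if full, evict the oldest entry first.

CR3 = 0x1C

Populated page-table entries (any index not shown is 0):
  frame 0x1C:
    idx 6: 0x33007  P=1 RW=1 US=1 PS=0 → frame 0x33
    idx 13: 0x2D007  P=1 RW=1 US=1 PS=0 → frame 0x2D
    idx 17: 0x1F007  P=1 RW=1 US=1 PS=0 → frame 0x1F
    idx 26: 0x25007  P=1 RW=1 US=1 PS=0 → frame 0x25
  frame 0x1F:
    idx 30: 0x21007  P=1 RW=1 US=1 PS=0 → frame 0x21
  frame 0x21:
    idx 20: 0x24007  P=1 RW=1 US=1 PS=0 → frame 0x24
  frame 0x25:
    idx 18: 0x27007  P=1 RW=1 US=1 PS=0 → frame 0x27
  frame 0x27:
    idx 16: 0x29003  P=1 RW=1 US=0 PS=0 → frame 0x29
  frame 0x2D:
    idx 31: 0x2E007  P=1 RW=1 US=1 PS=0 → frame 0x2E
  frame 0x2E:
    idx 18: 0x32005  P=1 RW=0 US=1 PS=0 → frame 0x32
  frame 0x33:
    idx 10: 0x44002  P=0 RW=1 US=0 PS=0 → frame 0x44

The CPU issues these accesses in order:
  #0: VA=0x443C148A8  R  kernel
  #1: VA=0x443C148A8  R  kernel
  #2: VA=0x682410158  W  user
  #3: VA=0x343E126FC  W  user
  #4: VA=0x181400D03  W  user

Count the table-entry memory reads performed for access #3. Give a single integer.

Walk each access:
#0 VA=0x443C148A8 (r,kernel):
  L0 @0x1C[17] → 0x1F007  P=1,RW=1,US=1,PS=0
  L1 @0x1F[30] → 0x21007  P=1,RW=1,US=1,PS=0
  L2 @0x21[20] → 0x24007  P=1,RW=1,US=1,PS=0
  ⇒ phys 0x248A8  [3 reads]
#1 VA=0x443C148A8 (r,kernel):
  TLB hit vpn=0x443C14 → PA=0x248A8
#2 VA=0x682410158 (w,user):
  L0 @0x1C[26] → 0x25007  P=1,RW=1,US=1,PS=0
  L1 @0x25[18] → 0x27007  P=1,RW=1,US=1,PS=0
  L2 @0x27[16] → 0x29003  P=1,RW=1,US=0,PS=0
  ✗ PROTECTION_VIOLATION  [3 reads]
#3 VA=0x343E126FC (w,user):
  L0 @0x1C[13] → 0x2D007  P=1,RW=1,US=1,PS=0
  L1 @0x2D[31] → 0x2E007  P=1,RW=1,US=1,PS=0
  L2 @0x2E[18] → 0x32005  P=1,RW=0,US=1,PS=0
  ✗ PROTECTION_VIOLATION  [3 reads]
#4 VA=0x181400D03 (w,user):
  L0 @0x1C[6] → 0x33007  P=1,RW=1,US=1,PS=0
  L1 @0x33[10] → 0x44002  P=0,RW=1,US=0,PS=0
  ✗ PAGE_NOT_PRESENT  [2 reads]

Entries read for #3: 3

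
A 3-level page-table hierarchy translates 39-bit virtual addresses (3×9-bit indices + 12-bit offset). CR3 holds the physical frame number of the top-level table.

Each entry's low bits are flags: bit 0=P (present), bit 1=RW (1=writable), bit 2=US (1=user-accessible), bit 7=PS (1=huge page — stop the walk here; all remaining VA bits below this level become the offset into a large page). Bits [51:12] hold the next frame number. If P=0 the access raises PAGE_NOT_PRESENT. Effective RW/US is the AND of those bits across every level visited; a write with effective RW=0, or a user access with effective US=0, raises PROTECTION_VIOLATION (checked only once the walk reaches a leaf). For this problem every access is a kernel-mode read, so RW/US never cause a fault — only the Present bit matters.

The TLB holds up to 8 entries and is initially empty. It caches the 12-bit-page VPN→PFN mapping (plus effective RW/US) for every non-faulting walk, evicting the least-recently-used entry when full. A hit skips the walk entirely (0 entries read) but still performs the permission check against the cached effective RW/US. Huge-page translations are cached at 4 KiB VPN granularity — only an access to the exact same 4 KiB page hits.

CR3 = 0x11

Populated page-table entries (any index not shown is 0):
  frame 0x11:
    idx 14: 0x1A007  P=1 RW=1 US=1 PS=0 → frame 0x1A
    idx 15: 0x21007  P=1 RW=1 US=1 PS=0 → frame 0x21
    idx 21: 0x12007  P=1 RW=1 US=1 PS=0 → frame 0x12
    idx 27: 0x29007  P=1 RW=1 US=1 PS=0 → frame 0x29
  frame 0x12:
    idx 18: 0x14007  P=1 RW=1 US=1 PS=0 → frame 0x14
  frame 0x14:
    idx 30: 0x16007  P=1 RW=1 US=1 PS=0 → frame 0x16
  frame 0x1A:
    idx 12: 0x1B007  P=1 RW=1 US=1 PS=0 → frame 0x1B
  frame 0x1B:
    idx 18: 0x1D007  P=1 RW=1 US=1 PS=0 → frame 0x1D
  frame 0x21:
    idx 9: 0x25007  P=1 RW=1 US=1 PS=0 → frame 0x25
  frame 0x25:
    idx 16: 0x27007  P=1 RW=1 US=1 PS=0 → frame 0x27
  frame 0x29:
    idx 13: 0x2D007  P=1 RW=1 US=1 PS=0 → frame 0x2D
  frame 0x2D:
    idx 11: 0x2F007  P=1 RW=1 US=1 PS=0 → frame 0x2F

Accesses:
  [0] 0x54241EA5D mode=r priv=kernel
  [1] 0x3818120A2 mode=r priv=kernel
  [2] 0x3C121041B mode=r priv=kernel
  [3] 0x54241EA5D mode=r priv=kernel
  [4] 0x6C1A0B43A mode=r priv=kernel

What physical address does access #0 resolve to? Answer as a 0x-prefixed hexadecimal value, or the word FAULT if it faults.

Trace:
#0 VA=0x54241EA5D (r,kernel):
  [0] read 0x11 idx=21: raw=0x12007 flags P=1 W=1 U=1 S=0
  [1] read 0x12 idx=18: raw=0x14007 flags P=1 W=1 U=1 S=0
  [2] read 0x14 idx=30: raw=0x16007 flags P=1 W=1 U=1 S=0
  ⇒ phys 0x16A5D  [3 reads]
#1 VA=0x3818120A2 (r,kernel):
  [0] read 0x11 idx=14: raw=0x1A007 flags P=1 W=1 U=1 S=0
  [1] read 0x1A idx=12: raw=0x1B007 flags P=1 W=1 U=1 S=0
  [2] read 0x1B idx=18: raw=0x1D007 flags P=1 W=1 U=1 S=0
  ⇒ phys 0x1D0A2  [3 reads]
#2 VA=0x3C121041B (r,kernel):
  [0] read 0x11 idx=15: raw=0x21007 flags P=1 W=1 U=1 S=0
  [1] read 0x21 idx=9: raw=0x25007 flags P=1 W=1 U=1 S=0
  [2] read 0x25 idx=16: raw=0x27007 flags P=1 W=1 U=1 S=0
  ⇒ phys 0x2741B  [3 reads]
#3 VA=0x54241EA5D (r,kernel):
  TLB hit vpn=0x54241E → PA=0x16A5D
#4 VA=0x6C1A0B43A (r,kernel):
  [0] read 0x11 idx=27: raw=0x29007 flags P=1 W=1 U=1 S=0
  [1] read 0x29 idx=13: raw=0x2D007 flags P=1 W=1 U=1 S=0
  [2] read 0x2D idx=11: raw=0x2F007 flags P=1 W=1 U=1 S=0
  ⇒ phys 0x2F43A  [3 reads]

Access #0 PA: 0x16A5D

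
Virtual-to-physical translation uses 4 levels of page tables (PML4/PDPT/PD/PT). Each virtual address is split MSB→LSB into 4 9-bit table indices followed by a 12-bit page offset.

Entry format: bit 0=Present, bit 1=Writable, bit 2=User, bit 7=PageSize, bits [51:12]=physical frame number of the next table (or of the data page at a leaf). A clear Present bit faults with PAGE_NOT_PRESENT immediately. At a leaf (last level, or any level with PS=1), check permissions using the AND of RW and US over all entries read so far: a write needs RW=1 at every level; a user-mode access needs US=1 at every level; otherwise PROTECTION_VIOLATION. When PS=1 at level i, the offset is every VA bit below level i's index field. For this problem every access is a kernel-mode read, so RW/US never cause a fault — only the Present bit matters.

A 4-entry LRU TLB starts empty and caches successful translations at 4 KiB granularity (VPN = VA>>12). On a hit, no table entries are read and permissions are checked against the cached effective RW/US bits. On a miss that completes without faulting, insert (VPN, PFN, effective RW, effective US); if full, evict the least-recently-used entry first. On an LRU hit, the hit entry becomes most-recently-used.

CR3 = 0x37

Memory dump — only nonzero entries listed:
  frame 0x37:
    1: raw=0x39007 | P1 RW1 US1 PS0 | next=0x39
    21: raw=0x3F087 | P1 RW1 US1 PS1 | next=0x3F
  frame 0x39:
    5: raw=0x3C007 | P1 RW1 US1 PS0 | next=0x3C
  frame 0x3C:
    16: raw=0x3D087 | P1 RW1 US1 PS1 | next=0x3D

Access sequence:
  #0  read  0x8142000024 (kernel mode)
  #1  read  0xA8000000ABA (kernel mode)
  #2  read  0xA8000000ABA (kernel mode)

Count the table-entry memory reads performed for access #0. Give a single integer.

Per-access translation:
#0 VA=0x8142000024 (r,kernel):
  [0] read 0x37 idx=1: raw=0x39007 flags P=1 W=1 U=1 S=0
  [1] read 0x39 idx=5: raw=0x3C007 flags P=1 W=1 U=1 S=0
  [2] read 0x3C idx=16: raw=0x3D087 flags P=1 W=1 U=1 S=1
  ⇒ phys 0x3D024 (huge @L2)  [3 reads]
#1 VA=0xA8000000ABA (r,kernel):
  [0] read 0x37 idx=21: raw=0x3F087 flags P=1 W=1 U=1 S=1
  ⇒ phys 0x3FABA (huge @L0)  [1 reads]
#2 VA=0xA8000000ABA (r,kernel):
  TLB hit vpn=0xA8000000 → PA=0x3FABA

Entries read for #0: 3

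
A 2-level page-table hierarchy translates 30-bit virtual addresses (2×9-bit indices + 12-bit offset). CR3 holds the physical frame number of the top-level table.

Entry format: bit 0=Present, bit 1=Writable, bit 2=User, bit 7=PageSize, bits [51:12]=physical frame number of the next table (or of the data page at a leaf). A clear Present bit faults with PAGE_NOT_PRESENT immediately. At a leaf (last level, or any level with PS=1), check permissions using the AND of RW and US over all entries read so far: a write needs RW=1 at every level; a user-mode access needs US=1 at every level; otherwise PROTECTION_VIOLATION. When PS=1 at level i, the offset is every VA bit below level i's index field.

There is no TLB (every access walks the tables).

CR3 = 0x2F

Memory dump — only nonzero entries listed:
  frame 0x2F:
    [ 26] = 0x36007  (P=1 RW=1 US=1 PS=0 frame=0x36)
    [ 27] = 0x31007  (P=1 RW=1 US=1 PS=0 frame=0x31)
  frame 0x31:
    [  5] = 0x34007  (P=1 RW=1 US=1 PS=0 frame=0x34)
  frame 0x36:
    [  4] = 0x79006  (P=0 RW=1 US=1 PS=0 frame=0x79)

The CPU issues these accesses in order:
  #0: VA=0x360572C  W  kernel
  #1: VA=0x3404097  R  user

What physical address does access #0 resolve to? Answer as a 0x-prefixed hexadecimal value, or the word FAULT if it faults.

Per-access translation:
#0 VA=0x360572C (w,kernel):
  lvl0: tbl 0x2F, slot 27 ⇒ 0x31007 (P1/RW1/US1/PS0)
  lvl1: tbl 0x31, slot 5 ⇒ 0x34007 (P1/RW1/US1/PS0)
  → PA=0x3472C  (2 entries read)
#1 VA=0x3404097 (r,user):
  lvl0: tbl 0x2F, slot 26 ⇒ 0x36007 (P1/RW1/US1/PS0)
  lvl1: tbl 0x36, slot 4 ⇒ 0x79006 (P0/RW1/US1/PS0)
  ⇒ fault: PAGE_NOT_PRESENT  — 2 lookups

Access #0 PA: 0x3472C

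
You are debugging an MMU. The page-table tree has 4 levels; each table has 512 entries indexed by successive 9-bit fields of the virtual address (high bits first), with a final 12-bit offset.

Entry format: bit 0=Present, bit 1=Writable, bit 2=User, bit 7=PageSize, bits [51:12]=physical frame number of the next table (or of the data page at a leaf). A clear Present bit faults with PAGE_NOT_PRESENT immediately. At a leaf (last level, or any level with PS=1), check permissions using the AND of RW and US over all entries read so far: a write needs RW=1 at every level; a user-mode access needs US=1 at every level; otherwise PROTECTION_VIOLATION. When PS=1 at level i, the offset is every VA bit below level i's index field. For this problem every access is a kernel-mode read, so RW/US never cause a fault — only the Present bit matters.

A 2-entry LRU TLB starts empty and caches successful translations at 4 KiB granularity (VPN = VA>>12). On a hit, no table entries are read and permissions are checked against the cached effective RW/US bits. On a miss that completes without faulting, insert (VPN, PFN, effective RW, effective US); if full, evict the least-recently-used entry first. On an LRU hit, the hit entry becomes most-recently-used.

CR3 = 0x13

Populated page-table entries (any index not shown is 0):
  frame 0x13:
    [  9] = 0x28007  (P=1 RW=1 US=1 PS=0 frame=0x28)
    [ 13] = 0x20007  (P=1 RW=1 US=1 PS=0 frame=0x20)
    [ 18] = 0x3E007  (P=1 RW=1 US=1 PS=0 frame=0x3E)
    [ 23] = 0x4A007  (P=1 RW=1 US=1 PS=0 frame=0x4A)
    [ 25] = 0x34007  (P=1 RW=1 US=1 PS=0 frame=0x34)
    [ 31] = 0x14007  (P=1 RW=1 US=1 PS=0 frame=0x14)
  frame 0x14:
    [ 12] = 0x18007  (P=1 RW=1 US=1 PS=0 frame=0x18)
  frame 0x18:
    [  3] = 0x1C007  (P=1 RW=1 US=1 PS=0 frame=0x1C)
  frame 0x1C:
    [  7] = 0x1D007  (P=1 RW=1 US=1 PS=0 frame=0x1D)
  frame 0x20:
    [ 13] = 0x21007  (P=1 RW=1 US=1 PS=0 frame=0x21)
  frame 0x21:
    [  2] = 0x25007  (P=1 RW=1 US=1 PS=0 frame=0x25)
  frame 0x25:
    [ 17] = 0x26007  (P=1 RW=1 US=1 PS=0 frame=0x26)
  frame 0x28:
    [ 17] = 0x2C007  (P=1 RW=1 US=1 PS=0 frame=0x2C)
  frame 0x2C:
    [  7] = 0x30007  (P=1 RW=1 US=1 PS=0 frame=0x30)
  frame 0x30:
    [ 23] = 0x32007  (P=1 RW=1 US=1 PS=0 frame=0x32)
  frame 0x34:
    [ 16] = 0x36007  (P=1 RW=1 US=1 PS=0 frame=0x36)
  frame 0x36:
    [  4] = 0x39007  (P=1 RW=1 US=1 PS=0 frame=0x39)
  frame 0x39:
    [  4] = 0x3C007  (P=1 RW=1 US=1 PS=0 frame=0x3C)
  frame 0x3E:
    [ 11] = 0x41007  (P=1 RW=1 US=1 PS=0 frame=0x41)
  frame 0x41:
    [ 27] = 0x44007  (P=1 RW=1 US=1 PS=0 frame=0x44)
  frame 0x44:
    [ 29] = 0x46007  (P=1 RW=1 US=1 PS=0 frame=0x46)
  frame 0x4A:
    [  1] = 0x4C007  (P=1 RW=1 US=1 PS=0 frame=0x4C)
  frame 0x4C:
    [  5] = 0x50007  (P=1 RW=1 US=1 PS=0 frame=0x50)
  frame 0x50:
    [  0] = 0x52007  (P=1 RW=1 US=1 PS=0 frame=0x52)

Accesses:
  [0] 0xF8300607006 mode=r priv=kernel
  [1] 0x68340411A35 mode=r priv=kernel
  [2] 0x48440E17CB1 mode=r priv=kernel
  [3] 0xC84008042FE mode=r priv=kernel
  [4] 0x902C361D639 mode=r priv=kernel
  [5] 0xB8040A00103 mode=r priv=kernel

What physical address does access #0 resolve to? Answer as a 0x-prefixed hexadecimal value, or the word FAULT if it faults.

Per-access translation:
#0 VA=0xF8300607006 (r,kernel):
  L0: frame=0x13 idx=31 entry=0x14007 [P=1 RW=1 US=1 PS=0]
  L1: frame=0x14 idx=12 entry=0x18007 [P=1 RW=1 US=1 PS=0]
  L2: frame=0x18 idx=3 entry=0x1C007 [P=1 RW=1 US=1 PS=0]
  L3: frame=0x1C idx=7 entry=0x1D007 [P=1 RW=1 US=1 PS=0]
  ✓ 0x1D006  — 4 lookups
#1 VA=0x68340411A35 (r,kernel):
  L0: frame=0x13 idx=13 entry=0x20007 [P=1 RW=1 US=1 PS=0]
  L1: frame=0x20 idx=13 entry=0x21007 [P=1 RW=1 US=1 PS=0]
  L2: frame=0x21 idx=2 entry=0x25007 [P=1 RW=1 US=1 PS=0]
  L3: frame=0x25 idx=17 entry=0x26007 [P=1 RW=1 US=1 PS=0]
  ✓ 0x26A35  — 4 lookups
#2 VA=0x48440E17CB1 (r,kernel):
  L0: frame=0x13 idx=9 entry=0x28007 [P=1 RW=1 US=1 PS=0]
  L1: frame=0x28 idx=17 entry=0x2C007 [P=1 RW=1 US=1 PS=0]
  L2: frame=0x2C idx=7 entry=0x30007 [P=1 RW=1 US=1 PS=0]
  L3: frame=0x30 idx=23 entry=0x32007 [P=1 RW=1 US=1 PS=0]
  ✓ 0x32CB1  — 4 lookups
#3 VA=0xC84008042FE (r,kernel):
  L0: frame=0x13 idx=25 entry=0x34007 [P=1 RW=1 US=1 PS=0]
  L1: frame=0x34 idx=16 entry=0x36007 [P=1 RW=1 US=1 PS=0]
  L2: frame=0x36 idx=4 entry=0x39007 [P=1 RW=1 US=1 PS=0]
  L3: frame=0x39 idx=4 entry=0x3C007 [P=1 RW=1 US=1 PS=0]
  ✓ 0x3C2FE  — 4 lookups
#4 VA=0x902C361D639 (r,kernel):
  L0: frame=0x13 idx=18 entry=0x3E007 [P=1 RW=1 US=1 PS=0]
  L1: frame=0x3E idx=11 entry=0x41007 [P=1 RW=1 US=1 PS=0]
  L2: frame=0x41 idx=27 entry=0x44007 [P=1 RW=1 US=1 PS=0]
  L3: frame=0x44 idx=29 entry=0x46007 [P=1 RW=1 US=1 PS=0]
  ✓ 0x46639  — 4 lookups
#5 VA=0xB8040A00103 (r,kernel):
  L0: frame=0x13 idx=23 entry=0x4A007 [P=1 RW=1 US=1 PS=0]
  L1: frame=0x4A idx=1 entry=0x4C007 [P=1 RW=1 US=1 PS=0]
  L2: frame=0x4C idx=5 entry=0x50007 [P=1 RW=1 US=1 PS=0]
  L3: frame=0x50 idx=0 entry=0x52007 [P=1 RW=1 US=1 PS=0]
  ✓ 0x52103  — 4 lookups

Access #0 PA: 0x1D006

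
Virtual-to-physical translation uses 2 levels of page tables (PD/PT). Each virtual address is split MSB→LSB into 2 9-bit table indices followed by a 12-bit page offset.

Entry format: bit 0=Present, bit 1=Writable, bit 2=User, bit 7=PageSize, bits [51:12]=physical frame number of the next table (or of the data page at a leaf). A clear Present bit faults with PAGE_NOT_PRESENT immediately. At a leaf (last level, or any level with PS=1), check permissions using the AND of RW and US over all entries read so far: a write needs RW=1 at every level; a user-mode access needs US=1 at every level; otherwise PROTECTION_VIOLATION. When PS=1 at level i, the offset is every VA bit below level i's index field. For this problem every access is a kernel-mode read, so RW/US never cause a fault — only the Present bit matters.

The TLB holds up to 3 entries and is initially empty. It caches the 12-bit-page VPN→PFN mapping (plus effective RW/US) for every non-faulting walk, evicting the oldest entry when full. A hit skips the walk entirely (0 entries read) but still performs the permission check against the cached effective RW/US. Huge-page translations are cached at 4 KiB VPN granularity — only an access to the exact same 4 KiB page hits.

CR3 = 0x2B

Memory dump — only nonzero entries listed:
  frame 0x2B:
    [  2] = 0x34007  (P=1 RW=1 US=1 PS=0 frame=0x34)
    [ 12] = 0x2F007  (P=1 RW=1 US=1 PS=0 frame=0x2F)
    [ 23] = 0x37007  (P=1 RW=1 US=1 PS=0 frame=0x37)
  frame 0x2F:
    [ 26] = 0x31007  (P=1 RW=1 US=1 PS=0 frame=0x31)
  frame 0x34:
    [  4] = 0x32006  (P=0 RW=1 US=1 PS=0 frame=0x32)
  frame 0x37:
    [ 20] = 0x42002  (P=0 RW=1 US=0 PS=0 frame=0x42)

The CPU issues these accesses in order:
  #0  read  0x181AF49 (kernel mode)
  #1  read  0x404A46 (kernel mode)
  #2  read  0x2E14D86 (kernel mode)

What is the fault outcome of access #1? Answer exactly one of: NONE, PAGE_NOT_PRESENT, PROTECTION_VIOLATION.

Trace:
#0 VA=0x181AF49 (r,kernel):
  L0: frame=0x2B idx=12 entry=0x2F007 [P=1 RW=1 US=1 PS=0]
  L1: frame=0x2F idx=26 entry=0x31007 [P=1 RW=1 US=1 PS=0]
  ✓ 0x31F49  — 2 lookups
#1 VA=0x404A46 (r,kernel):
  L0: frame=0x2B idx=2 entry=0x34007 [P=1 RW=1 US=1 PS=0]
  L1: frame=0x34 idx=4 entry=0x32006 [P=0 RW=1 US=1 PS=0]
  ⇒ fault: PAGE_NOT_PRESENT  — 2 lookups
#2 VA=0x2E14D86 (r,kernel):
  L0: frame=0x2B idx=23 entry=0x37007 [P=1 RW=1 US=1 PS=0]
  L1: frame=0x37 idx=20 entry=0x42002 [P=0 RW=1 US=0 PS=0]
  ⇒ fault: PAGE_NOT_PRESENT  — 2 lookups

Access #1 fault: PAGE_NOT_PRESENT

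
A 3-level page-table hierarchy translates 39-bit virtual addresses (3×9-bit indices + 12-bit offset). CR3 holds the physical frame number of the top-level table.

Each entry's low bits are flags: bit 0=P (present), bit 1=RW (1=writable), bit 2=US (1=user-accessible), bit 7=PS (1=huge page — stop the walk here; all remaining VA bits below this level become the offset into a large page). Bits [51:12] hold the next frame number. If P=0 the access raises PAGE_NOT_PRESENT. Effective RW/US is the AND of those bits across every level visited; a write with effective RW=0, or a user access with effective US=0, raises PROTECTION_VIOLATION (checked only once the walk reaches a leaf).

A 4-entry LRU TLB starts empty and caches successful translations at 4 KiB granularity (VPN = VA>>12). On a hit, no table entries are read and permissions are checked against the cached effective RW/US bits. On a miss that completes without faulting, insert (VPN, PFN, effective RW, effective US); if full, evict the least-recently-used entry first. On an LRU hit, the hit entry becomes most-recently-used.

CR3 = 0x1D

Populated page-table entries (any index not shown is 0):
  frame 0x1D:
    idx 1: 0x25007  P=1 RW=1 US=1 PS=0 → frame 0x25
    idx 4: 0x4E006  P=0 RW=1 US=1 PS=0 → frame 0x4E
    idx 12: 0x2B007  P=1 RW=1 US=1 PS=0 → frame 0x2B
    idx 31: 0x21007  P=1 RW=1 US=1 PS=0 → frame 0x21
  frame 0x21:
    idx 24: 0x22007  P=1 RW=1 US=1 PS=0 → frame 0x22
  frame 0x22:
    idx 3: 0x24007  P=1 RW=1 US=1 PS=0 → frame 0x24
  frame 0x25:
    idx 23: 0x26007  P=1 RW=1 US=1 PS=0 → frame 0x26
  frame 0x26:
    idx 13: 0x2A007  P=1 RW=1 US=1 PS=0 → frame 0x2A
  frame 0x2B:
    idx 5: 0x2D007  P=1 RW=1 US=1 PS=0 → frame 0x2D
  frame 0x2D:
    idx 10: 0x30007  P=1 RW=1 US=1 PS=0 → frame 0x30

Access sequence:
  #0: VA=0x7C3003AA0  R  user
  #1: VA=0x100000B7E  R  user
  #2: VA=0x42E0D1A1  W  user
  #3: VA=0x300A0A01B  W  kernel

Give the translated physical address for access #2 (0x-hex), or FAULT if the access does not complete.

Per-access translation:
#0 VA=0x7C3003AA0 (r,user):
  lvl0: tbl 0x1D, slot 31 ⇒ 0x21007 (P1/RW1/US1/PS0)
  lvl1: tbl 0x21, slot 24 ⇒ 0x22007 (P1/RW1/US1/PS0)
  lvl2: tbl 0x22, slot 3 ⇒ 0x24007 (P1/RW1/US1/PS0)
  ✓ 0x24AA0  — 3 lookups
#1 VA=0x100000B7E (r,user):
  lvl0: tbl 0x1D, slot 4 ⇒ 0x4E006 (P0/RW1/US1/PS0)
  ⇒ fault: PAGE_NOT_PRESENT  — 1 lookups
#2 VA=0x42E0D1A1 (w,user):
  lvl0: tbl 0x1D, slot 1 ⇒ 0x25007 (P1/RW1/US1/PS0)
  lvl1: tbl 0x25, slot 23 ⇒ 0x26007 (P1/RW1/US1/PS0)
  lvl2: tbl 0x26, slot 13 ⇒ 0x2A007 (P1/RW1/US1/PS0)
  ✓ 0x2A1A1  — 3 lookups
#3 VA=0x300A0A01B (w,kernel):
  lvl0: tbl 0x1D, slot 12 ⇒ 0x2B007 (P1/RW1/US1/PS0)
  lvl1: tbl 0x2B, slot 5 ⇒ 0x2D007 (P1/RW1/US1/PS0)
  lvl2: tbl 0x2D, slot 10 ⇒ 0x30007 (P1/RW1/US1/PS0)
  ✓ 0x3001B  — 3 lookups

Access #2 PA: 0x2A1A1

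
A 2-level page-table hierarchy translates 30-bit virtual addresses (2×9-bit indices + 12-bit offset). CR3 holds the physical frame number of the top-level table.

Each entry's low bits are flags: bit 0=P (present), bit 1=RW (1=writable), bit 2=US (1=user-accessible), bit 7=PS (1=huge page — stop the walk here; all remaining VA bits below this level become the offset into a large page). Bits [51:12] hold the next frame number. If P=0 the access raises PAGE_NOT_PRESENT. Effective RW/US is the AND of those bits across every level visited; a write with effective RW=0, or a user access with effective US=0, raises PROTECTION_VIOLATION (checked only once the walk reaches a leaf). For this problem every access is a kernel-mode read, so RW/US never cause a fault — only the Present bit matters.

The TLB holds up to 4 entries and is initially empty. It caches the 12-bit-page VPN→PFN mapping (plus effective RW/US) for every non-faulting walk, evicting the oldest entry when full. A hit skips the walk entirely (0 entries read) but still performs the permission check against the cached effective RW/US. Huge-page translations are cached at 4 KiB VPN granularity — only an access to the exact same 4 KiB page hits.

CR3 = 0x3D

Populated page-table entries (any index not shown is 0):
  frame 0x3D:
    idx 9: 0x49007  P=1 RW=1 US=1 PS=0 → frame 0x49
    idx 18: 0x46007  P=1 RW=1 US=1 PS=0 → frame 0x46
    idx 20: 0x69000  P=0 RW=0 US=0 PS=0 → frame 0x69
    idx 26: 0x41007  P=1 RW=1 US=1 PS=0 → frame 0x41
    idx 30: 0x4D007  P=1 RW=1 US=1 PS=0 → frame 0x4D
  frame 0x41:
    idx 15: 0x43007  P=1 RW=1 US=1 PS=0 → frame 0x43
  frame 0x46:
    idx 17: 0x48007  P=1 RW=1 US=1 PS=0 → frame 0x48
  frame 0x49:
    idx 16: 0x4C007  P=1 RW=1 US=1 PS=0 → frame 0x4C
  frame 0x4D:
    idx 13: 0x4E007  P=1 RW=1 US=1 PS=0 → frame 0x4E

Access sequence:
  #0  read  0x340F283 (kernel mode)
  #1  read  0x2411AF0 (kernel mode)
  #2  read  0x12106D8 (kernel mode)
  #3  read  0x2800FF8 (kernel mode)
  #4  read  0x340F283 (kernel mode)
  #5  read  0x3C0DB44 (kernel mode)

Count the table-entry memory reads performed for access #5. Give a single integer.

Per-access translation:
#0 VA=0x340F283 (r,kernel):
  L0: frame=0x3D idx=26 entry=0x41007 [P=1 RW=1 US=1 PS=0]
  L1: frame=0x41 idx=15 entry=0x43007 [P=1 RW=1 US=1 PS=0]
  ⇒ phys 0x43283  [2 reads]
#1 VA=0x2411AF0 (r,kernel):
  L0: frame=0x3D idx=18 entry=0x46007 [P=1 RW=1 US=1 PS=0]
  L1: frame=0x46 idx=17 entry=0x48007 [P=1 RW=1 US=1 PS=0]
  ⇒ phys 0x48AF0  [2 reads]
#2 VA=0x12106D8 (r,kernel):
  L0: frame=0x3D idx=9 entry=0x49007 [P=1 RW=1 US=1 PS=0]
  L1: frame=0x49 idx=16 entry=0x4C007 [P=1 RW=1 US=1 PS=0]
  ⇒ phys 0x4C6D8  [2 reads]
#3 VA=0x2800FF8 (r,kernel):
  L0: frame=0x3D idx=20 entry=0x69000 [P=0 RW=0 US=0 PS=0]
  → PAGE_NOT_PRESENT  (1 entries read)
#4 VA=0x340F283 (r,kernel):
  TLB hit vpn=0x340F → PA=0x43283
#5 VA=0x3C0DB44 (r,kernel):
  L0: frame=0x3D idx=30 entry=0x4D007 [P=1 RW=1 US=1 PS=0]
  L1: frame=0x4D idx=13 entry=0x4E007 [P=1 RW=1 US=1 PS=0]
  ⇒ phys 0x4EB44  [2 reads]

Entries read for #5: 2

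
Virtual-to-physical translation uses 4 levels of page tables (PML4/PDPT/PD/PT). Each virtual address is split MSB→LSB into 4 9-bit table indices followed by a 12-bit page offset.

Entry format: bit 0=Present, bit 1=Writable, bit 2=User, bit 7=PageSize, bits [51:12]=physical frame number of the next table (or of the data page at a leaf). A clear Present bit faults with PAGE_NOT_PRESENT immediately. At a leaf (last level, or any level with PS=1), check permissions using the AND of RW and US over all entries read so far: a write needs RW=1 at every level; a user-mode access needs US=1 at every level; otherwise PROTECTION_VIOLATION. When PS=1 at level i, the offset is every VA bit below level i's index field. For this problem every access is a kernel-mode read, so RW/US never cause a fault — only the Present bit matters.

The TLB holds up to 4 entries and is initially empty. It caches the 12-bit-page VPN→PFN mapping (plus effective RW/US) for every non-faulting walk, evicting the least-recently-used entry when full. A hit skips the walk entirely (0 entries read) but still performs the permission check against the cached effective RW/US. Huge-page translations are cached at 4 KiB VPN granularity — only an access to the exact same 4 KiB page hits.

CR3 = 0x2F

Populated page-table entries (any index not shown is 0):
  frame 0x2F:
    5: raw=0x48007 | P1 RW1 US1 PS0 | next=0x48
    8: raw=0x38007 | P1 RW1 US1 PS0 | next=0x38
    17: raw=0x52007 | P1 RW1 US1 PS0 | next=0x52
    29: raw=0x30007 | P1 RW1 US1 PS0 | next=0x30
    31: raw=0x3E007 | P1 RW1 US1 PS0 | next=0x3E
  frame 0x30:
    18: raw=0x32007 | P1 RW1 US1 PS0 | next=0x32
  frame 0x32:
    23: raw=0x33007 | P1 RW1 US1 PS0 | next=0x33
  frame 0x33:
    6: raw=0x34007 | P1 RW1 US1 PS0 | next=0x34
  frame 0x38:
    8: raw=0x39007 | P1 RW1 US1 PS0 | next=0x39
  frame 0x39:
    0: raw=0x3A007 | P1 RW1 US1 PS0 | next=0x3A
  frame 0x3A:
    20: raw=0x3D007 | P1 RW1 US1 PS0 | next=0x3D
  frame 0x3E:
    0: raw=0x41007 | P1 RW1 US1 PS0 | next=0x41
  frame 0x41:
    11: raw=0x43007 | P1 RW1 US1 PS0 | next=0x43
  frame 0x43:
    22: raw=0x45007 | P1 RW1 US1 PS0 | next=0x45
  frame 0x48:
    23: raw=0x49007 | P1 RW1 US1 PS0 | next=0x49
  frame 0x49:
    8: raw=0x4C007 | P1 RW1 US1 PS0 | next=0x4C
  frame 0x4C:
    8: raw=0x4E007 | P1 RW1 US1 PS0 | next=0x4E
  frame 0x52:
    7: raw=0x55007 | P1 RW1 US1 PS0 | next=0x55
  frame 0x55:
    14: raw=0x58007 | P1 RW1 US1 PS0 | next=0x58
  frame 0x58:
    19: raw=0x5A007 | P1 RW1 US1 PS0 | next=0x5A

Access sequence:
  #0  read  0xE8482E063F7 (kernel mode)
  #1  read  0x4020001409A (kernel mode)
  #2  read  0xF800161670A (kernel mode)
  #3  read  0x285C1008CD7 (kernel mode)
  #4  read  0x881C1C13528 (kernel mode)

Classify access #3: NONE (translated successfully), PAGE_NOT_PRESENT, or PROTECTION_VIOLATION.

Per-access translation:
#0 VA=0xE8482E063F7 (r,kernel):
  lvl0: tbl 0x2F, slot 29 ⇒ 0x30007 (P1/RW1/US1/PS0)
  lvl1: tbl 0x30, slot 18 ⇒ 0x32007 (P1/RW1/US1/PS0)
  lvl2: tbl 0x32, slot 23 ⇒ 0x33007 (P1/RW1/US1/PS0)
  lvl3: tbl 0x33, slot 6 ⇒ 0x34007 (P1/RW1/US1/PS0)
  → PA=0x343F7  (4 entries read)
#1 VA=0x4020001409A (r,kernel):
  lvl0: tbl 0x2F, slot 8 ⇒ 0x38007 (P1/RW1/US1/PS0)
  lvl1: tbl 0x38, slot 8 ⇒ 0x39007 (P1/RW1/US1/PS0)
  lvl2: tbl 0x39, slot 0 ⇒ 0x3A007 (P1/RW1/US1/PS0)
  lvl3: tbl 0x3A, slot 20 ⇒ 0x3D007 (P1/RW1/US1/PS0)
  → PA=0x3D09A  (4 entries read)
#2 VA=0xF800161670A (r,kernel):
  lvl0: tbl 0x2F, slot 31 ⇒ 0x3E007 (P1/RW1/US1/PS0)
  lvl1: tbl 0x3E, slot 0 ⇒ 0x41007 (P1/RW1/US1/PS0)
  lvl2: tbl 0x41, slot 11 ⇒ 0x43007 (P1/RW1/US1/PS0)
  lvl3: tbl 0x43, slot 22 ⇒ 0x45007 (P1/RW1/US1/PS0)
  → PA=0x4570A  (4 entries read)
#3 VA=0x285C1008CD7 (r,kernel):
  lvl0: tbl 0x2F, slot 5 ⇒ 0x48007 (P1/RW1/US1/PS0)
  lvl1: tbl 0x48, slot 23 ⇒ 0x49007 (P1/RW1/US1/PS0)
  lvl2: tbl 0x49, slot 8 ⇒ 0x4C007 (P1/RW1/US1/PS0)
  lvl3: tbl 0x4C, slot 8 ⇒ 0x4E007 (P1/RW1/US1/PS0)
  → PA=0x4ECD7  (4 entries read)
#4 VA=0x881C1C13528 (r,kernel):
  lvl0: tbl 0x2F, slot 17 ⇒ 0x52007 (P1/RW1/US1/PS0)
  lvl1: tbl 0x52, slot 7 ⇒ 0x55007 (P1/RW1/US1/PS0)
  lvl2: tbl 0x55, slot 14 ⇒ 0x58007 (P1/RW1/US1/PS0)
  lvl3: tbl 0x58, slot 19 ⇒ 0x5A007 (P1/RW1/US1/PS0)
  → PA=0x5A528  (4 entries read)

Access #3 fault: NONE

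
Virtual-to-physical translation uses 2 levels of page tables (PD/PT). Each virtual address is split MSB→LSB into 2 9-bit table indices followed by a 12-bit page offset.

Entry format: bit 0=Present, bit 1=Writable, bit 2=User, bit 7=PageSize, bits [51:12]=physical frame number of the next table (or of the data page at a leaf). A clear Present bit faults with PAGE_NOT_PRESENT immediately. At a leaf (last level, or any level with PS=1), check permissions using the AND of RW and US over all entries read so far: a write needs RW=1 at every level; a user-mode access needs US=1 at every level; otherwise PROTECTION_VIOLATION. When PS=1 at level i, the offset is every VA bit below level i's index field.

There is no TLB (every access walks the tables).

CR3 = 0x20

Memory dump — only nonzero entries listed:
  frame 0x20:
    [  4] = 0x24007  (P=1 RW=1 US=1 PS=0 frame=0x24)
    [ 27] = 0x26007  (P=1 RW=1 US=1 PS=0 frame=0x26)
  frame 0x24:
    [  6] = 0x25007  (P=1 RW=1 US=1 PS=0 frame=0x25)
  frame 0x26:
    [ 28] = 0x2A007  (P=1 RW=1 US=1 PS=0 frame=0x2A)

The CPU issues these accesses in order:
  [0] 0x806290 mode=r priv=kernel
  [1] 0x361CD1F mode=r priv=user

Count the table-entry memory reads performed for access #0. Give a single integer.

Walk each access:
#0 VA=0x806290 (r,kernel):
  lvl0: tbl 0x20, slot 4 ⇒ 0x24007 (P1/RW1/US1/PS0)
  lvl1: tbl 0x24, slot 6 ⇒ 0x25007 (P1/RW1/US1/PS0)
  ✓ 0x25290  — 2 lookups
#1 VA=0x361CD1F (r,user):
  lvl0: tbl 0x20, slot 27 ⇒ 0x26007 (P1/RW1/US1/PS0)
  lvl1: tbl 0x26, slot 28 ⇒ 0x2A007 (P1/RW1/US1/PS0)
  ✓ 0x2AD1F  — 2 lookups

Entries read for #0: 2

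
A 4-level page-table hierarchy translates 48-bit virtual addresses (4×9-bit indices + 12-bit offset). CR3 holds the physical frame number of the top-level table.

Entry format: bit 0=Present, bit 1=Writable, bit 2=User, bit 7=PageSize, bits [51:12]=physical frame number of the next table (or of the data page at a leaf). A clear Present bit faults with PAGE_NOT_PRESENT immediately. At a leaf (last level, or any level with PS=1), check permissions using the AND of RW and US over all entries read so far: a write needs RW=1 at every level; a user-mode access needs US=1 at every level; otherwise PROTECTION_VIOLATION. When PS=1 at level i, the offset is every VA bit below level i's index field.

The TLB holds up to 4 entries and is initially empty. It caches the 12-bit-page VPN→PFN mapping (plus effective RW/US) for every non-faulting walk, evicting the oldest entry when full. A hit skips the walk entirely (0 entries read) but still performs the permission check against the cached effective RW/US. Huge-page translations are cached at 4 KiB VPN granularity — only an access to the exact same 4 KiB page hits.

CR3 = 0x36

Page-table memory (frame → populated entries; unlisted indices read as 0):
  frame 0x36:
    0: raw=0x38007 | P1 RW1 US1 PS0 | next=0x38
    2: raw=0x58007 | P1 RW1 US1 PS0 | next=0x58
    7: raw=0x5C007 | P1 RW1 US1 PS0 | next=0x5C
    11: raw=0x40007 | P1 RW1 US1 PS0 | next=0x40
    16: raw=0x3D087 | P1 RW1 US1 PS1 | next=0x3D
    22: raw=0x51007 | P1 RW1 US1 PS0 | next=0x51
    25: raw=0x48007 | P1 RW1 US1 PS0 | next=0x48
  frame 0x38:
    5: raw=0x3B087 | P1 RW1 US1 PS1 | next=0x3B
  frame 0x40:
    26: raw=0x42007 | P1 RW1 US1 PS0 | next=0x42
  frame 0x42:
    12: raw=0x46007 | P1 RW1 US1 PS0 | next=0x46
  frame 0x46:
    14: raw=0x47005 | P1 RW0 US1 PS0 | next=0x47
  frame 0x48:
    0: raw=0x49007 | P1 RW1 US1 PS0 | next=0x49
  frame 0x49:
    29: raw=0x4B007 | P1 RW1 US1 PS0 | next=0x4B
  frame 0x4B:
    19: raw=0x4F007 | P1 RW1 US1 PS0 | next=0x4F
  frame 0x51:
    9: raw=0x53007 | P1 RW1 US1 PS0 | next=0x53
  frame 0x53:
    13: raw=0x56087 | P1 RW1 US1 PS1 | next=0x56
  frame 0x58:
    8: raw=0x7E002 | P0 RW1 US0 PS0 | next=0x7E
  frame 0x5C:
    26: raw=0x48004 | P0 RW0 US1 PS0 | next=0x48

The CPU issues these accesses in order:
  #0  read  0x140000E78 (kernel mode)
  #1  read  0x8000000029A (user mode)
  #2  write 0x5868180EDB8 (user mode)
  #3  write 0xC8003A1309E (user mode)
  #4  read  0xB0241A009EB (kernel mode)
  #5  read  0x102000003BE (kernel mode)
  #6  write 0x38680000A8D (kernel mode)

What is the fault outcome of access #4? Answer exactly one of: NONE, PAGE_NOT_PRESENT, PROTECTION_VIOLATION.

Walk each access:
#0 VA=0x140000E78 (r,kernel):
  L0: frame=0x36 idx=0 entry=0x38007 [P=1 RW=1 US=1 PS=0]
  L1: frame=0x38 idx=5 entry=0x3B087 [P=1 RW=1 US=1 PS=1]
  ✓ 0x3BE78 (huge @L1)  — 2 lookups
#1 VA=0x8000000029A (r,user):
  L0: frame=0x36 idx=16 entry=0x3D087 [P=1 RW=1 US=1 PS=1]
  ✓ 0x3D29A (huge @L0)  — 1 lookups
#2 VA=0x5868180EDB8 (w,user):
  L0: frame=0x36 idx=11 entry=0x40007 [P=1 RW=1 US=1 PS=0]
  L1: frame=0x40 idx=26 entry=0x42007 [P=1 RW=1 US=1 PS=0]
  L2: frame=0x42 idx=12 entry=0x46007 [P=1 RW=1 US=1 PS=0]
  L3: frame=0x46 idx=14 entry=0x47005 [P=1 RW=0 US=1 PS=0]
  ⇒ fault: PROTECTION_VIOLATION  — 4 lookups
#3 VA=0xC8003A1309E (w,user):
  L0: frame=0x36 idx=25 entry=0x48007 [P=1 RW=1 US=1 PS=0]
  L1: frame=0x48 idx=0 entry=0x49007 [P=1 RW=1 US=1 PS=0]
  L2: frame=0x49 idx=29 entry=0x4B007 [P=1 RW=1 US=1 PS=0]
  L3: frame=0x4B idx=19 entry=0x4F007 [P=1 RW=1 US=1 PS=0]
  ✓ 0x4F09E  — 4 lookups
#4 VA=0xB0241A009EB (r,kernel):
  L0: frame=0x36 idx=22 entry=0x51007 [P=1 RW=1 US=1 PS=0]
  L1: frame=0x51 idx=9 entry=0x53007 [P=1 RW=1 US=1 PS=0]
  L2: frame=0x53 idx=13 entry=0x56087 [P=1 RW=1 US=1 PS=1]
  ✓ 0x569EB (huge @L2)  — 3 lookups
#5 VA=0x102000003BE (r,kernel):
  L0: frame=0x36 idx=2 entry=0x58007 [P=1 RW=1 US=1 PS=0]
  L1: frame=0x58 idx=8 entry=0x7E002 [P=0 RW=1 US=0 PS=0]
  ⇒ fault: PAGE_NOT_PRESENT  — 2 lookups
#6 VA=0x38680000A8D (w,kernel):
  L0: frame=0x36 idx=7 entry=0x5C007 [P=1 RW=1 US=1 PS=0]
  L1: frame=0x5C idx=26 entry=0x48004 [P=0 RW=0 US=1 PS=0]
  ⇒ fault: PAGE_NOT_PRESENT  — 2 lookups

Access #4 fault: NONE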